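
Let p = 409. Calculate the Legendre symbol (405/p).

Reciprocity: 405 ≡ 1 and 409 ≡ 1 (mod 4), so (405/409) = +(409/405).
Reduce top mod 405: now compute (4/405).
Pull out 2^2: since 405 ≡ 5 (mod 8), (2/405) = -1, so (2/405)^2 = +1.
Reached (1/405) = 1. Collecting the sign flips along the way, the symbol is +1.

1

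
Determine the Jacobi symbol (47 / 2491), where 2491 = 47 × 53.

Reciprocity: 47 ≡ 3 and 2491 ≡ 3 (mod 4), so (47/2491) = −(2491/47).
Reduce top mod 47: now compute (0/47).
Top reduces to 0: gcd > 1, so the symbol is 0.

0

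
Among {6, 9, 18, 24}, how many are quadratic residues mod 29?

3

(6/29) = +1 → QR.
(9/29) = +1 → QR.
(18/29) = -1 → non-residue.
(24/29) = +1 → QR.
Total quadratic residues among the 4: 3.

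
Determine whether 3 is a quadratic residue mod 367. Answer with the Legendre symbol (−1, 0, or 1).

-1

Reciprocity: 3 ≡ 3 and 367 ≡ 3 (mod 4), so (3/367) = −(367/3).
Reduce top mod 3: now compute (1/3).
Reached (1/3) = 1. Collecting the sign flips along the way, the symbol is -1.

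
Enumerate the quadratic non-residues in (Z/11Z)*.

2,6,7,8,10

Square k = 1,…,5 (k and 11−k give the same square):
1²=1, 2²=4, 3²=9, 4²≡5, 5²≡3 (mod 11).
The residues are {1, 3, 4, 5, 9}; the non-residues are the remaining 5 nonzero classes.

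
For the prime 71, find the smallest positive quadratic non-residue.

7

(2/71) = +1, so 2 is a residue.
(3/71) = +1, so 3 is a residue.
(4/71) = +1, so 4 is a residue.
(5/71) = +1, so 5 is a residue.
(6/71) = +1, so 6 is a residue.
(7/71) = −1, so 7 is the smallest positive non-residue mod 71.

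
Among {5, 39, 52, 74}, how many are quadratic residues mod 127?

(5/127) = -1 → non-residue.
(39/127) = -1 → non-residue.
(52/127) = +1 → QR.
(74/127) = +1 → QR.
Total quadratic residues among the 4: 2.

2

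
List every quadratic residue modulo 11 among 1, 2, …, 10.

1, 3, 4, 5, 9

Square k = 1,…,5 (k and 11−k give the same square):
1²=1, 2²=4, 3²=9, 4²≡5, 5²≡3 (mod 11).
So the quadratic residues mod 11 are {1, 3, 4, 5, 9}.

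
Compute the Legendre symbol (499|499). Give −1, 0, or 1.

0

First reduce: 499 ≡ 0 (mod 499).
Top reduces to 0: gcd > 1, so the symbol is 0.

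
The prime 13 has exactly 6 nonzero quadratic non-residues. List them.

2,5,6,7,8,11

Square k = 1,…,6 (k and 13−k give the same square):
1²=1, 2²=4, 3²=9, 4²≡3, 5²≡12, 6²≡10 (mod 13).
The residues are {1, 3, 4, 9, 10, 12}; the non-residues are the remaining 6 nonzero classes.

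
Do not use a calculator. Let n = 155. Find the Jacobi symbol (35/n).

0

Reciprocity: 35 ≡ 3 and 155 ≡ 3 (mod 4), so (35/155) = −(155/35).
Reduce top mod 35: now compute (15/35).
Reciprocity: 15 ≡ 3 and 35 ≡ 3 (mod 4), so (15/35) = −(35/15).
Reduce top mod 15: now compute (5/15).
Reciprocity: 5 ≡ 1 and 15 ≡ 3 (mod 4), so (5/15) = +(15/5).
Reduce top mod 5: now compute (0/5).
Top reduces to 0: gcd > 1, so the symbol is 0.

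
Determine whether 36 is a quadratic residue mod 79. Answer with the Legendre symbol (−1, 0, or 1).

1

Euler's criterion: (36/79) ≡ 36^39 (mod 79).
36^2 ≡ 32 (mod 79)
36^4 ≡ 76 (mod 79)
36^8 ≡ 9 (mod 79)
36^16 ≡ 2 (mod 79)
36^32 ≡ 4 (mod 79)
36^39 = 36^(32+4+2+1) ≡ 1 (mod 79).
Result is 1, so (36/79) = 1.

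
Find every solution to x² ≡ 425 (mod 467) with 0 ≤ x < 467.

110, 357

Since 467 ≡ 3 (mod 4), a square root of 425 is 425^((467+1)/4) = 425^117 mod 467.
Repeated squaring: 425^2≡363, 425^4≡75, 425^8≡21, 425^16≡441, 425^32≡209, 425^64≡250 (mod 467).
425^117 = 425^(64+32+16+4+1) ≡ 357 (mod 467).
Check: 357² = 127449 ≡ 425 (mod 467). The two roots are 110 and 357.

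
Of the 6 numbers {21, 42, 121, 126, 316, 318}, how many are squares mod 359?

(21/359) = -1 → non-residue.
(42/359) = -1 → non-residue.
(121/359) = +1 → QR.
(126/359) = -1 → non-residue.
(316/359) = +1 → QR.
(318/359) = -1 → non-residue.
Total quadratic residues among the 6: 2.

2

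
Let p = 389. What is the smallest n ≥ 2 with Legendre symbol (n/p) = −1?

2

(2/389) = −1, so 2 is the smallest positive non-residue mod 389.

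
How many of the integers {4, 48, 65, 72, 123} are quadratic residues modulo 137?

(4/137) = +1 → QR.
(48/137) = -1 → non-residue.
(65/137) = +1 → QR.
(72/137) = +1 → QR.
(123/137) = +1 → QR.
Total quadratic residues among the 5: 4.

4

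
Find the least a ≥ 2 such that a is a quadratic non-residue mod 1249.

7

(2/1249) = +1, so 2 is a residue.
(3/1249) = +1, so 3 is a residue.
(4/1249) = +1, so 4 is a residue.
(5/1249) = +1, so 5 is a residue.
(6/1249) = +1, so 6 is a residue.
(7/1249) = −1, so 7 is the smallest positive non-residue mod 1249.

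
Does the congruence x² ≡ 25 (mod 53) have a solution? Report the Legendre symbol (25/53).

Euler's criterion: (25/53) ≡ 25^26 (mod 53).
25^2 ≡ 42 (mod 53)
25^4 ≡ 15 (mod 53)
25^8 ≡ 13 (mod 53)
25^16 ≡ 10 (mod 53)
25^26 = 25^(16+8+2) ≡ 1 (mod 53).
Result is 1, so (25/53) = 1.

1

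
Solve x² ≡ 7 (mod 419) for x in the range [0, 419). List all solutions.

Since 419 ≡ 3 (mod 4), a square root of 7 is 7^((419+1)/4) = 7^105 mod 419.
Repeated squaring: 7^2≡49, 7^4≡306, 7^8≡199, 7^16≡215, 7^32≡135, 7^64≡208 (mod 419).
7^105 = 7^(64+32+8+1) ≡ 114 (mod 419).
Check: 114² = 12996 ≡ 7 (mod 419). The two roots are 114 and 305.

114, 305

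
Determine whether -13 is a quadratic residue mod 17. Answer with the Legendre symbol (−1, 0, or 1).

1

First reduce: -13 ≡ 4 (mod 17).
Pull out 2^2: since 17 ≡ 1 (mod 8), (2/17) = +1, so (2/17)^2 = +1.
Reached (1/17) = 1. Collecting the sign flips along the way, the symbol is +1.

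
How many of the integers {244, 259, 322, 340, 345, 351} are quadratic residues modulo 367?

5

(244/367) = +1 → QR.
(259/367) = +1 → QR.
(322/367) = +1 → QR.
(340/367) = +1 → QR.
(345/367) = +1 → QR.
(351/367) = -1 → non-residue.
Total quadratic residues among the 6: 5.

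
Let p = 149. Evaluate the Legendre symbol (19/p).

Reciprocity: 19 ≡ 3 and 149 ≡ 1 (mod 4), so (19/149) = +(149/19).
Reduce top mod 19: now compute (16/19).
Pull out 2^4: since 19 ≡ 3 (mod 8), (2/19) = -1, so (2/19)^4 = +1.
Reached (1/19) = 1. Collecting the sign flips along the way, the symbol is +1.

1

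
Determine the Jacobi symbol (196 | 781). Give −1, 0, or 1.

1

Pull out 2^2: since 781 ≡ 5 (mod 8), (2/781) = -1, so (2/781)^2 = +1.
Reciprocity: 49 ≡ 1 and 781 ≡ 1 (mod 4), so (49/781) = +(781/49).
Reduce top mod 49: now compute (46/49).
Pull out 2: since 49 ≡ 1 (mod 8), (2/49) = +1.
Reciprocity: 23 ≡ 3 and 49 ≡ 1 (mod 4), so (23/49) = +(49/23).
Reduce top mod 23: now compute (3/23).
Reciprocity: 3 ≡ 3 and 23 ≡ 3 (mod 4), so (3/23) = −(23/3).
Reduce top mod 3: now compute (2/3).
Pull out 2: since 3 ≡ 3 (mod 8), (2/3) = -1.
Reached (1/3) = 1. Collecting the sign flips along the way, the symbol is +1.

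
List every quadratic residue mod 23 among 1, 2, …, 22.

Square k = 1,…,11 (k and 23−k give the same square):
1²=1, 2²=4, 3²=9, 4²=16, 5²≡2, 6²≡13, 7²≡3, 8²≡18, 9²≡12, 10²≡8, 11²≡6 (mod 23).
So the quadratic residues mod 23 are {1, 2, 3, 4, 6, 8, 9, 12, 13, 16, 18}.

1 2 3 4 6 8 9 12 13 16 18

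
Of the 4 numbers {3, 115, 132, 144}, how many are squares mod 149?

2

(3/149) = -1 → non-residue.
(115/149) = -1 → non-residue.
(132/149) = +1 → QR.
(144/149) = +1 → QR.
Total quadratic residues among the 4: 2.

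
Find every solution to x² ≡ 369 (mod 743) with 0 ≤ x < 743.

Since 743 ≡ 3 (mod 4), a square root of 369 is 369^((743+1)/4) = 369^186 mod 743.
Repeated squaring: 369^2≡192, 369^4≡457, 369^8≡66, 369^16≡641, 369^32≡2, 369^64≡4, 369^128≡16 (mod 743).
369^186 = 369^(128+32+16+8+2) ≡ 659 (mod 743).
Check: 659² = 434281 ≡ 369 (mod 743). The two roots are 84 and 659.

84, 659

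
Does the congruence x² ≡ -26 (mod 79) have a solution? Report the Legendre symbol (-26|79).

Euler's criterion: (-26/79) ≡ 53^39 (mod 79).
53^2 ≡ 44 (mod 79)
53^4 ≡ 40 (mod 79)
53^8 ≡ 20 (mod 79)
53^16 ≡ 5 (mod 79)
53^32 ≡ 25 (mod 79)
53^39 = 53^(32+4+2+1) ≡ 78 (mod 79).
Result is 78 ≡ −1, so (-26/79) = −1.

-1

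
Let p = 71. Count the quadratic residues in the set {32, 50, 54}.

3

(32/71) = +1 → QR.
(50/71) = +1 → QR.
(54/71) = +1 → QR.
Total quadratic residues among the 3: 3.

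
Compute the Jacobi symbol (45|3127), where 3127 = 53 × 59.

-1

Reciprocity: 45 ≡ 1 and 3127 ≡ 3 (mod 4), so (45/3127) = +(3127/45).
Reduce top mod 45: now compute (22/45).
Pull out 2: since 45 ≡ 5 (mod 8), (2/45) = -1.
Reciprocity: 11 ≡ 3 and 45 ≡ 1 (mod 4), so (11/45) = +(45/11).
Reduce top mod 11: now compute (1/11).
Reached (1/11) = 1. Collecting the sign flips along the way, the symbol is -1.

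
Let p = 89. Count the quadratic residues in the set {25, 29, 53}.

(25/89) = +1 → QR.
(29/89) = -1 → non-residue.
(53/89) = +1 → QR.
Total quadratic residues among the 3: 2.

2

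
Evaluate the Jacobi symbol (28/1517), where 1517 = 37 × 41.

Pull out 2^2: since 1517 ≡ 5 (mod 8), (2/1517) = -1, so (2/1517)^2 = +1.
Reciprocity: 7 ≡ 3 and 1517 ≡ 1 (mod 4), so (7/1517) = +(1517/7).
Reduce top mod 7: now compute (5/7).
Reciprocity: 5 ≡ 1 and 7 ≡ 3 (mod 4), so (5/7) = +(7/5).
Reduce top mod 5: now compute (2/5).
Pull out 2: since 5 ≡ 5 (mod 8), (2/5) = -1.
Reached (1/5) = 1. Collecting the sign flips along the way, the symbol is -1.

-1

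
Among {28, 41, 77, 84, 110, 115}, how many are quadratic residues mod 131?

4

(28/131) = +1 → QR.
(41/131) = +1 → QR.
(77/131) = +1 → QR.
(84/131) = +1 → QR.
(110/131) = -1 → non-residue.
(115/131) = -1 → non-residue.
Total quadratic residues among the 6: 4.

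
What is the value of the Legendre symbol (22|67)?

Euler's criterion: (22/67) ≡ 22^33 (mod 67).
22^2 ≡ 15 (mod 67)
22^4 ≡ 24 (mod 67)
22^8 ≡ 40 (mod 67)
22^16 ≡ 59 (mod 67)
22^32 ≡ 64 (mod 67)
22^33 = 22^(32+1) ≡ 1 (mod 67).
Result is 1, so (22/67) = 1.

1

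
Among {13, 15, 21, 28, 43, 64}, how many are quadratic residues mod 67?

3

(13/67) = -1 → non-residue.
(15/67) = +1 → QR.
(21/67) = +1 → QR.
(28/67) = -1 → non-residue.
(43/67) = -1 → non-residue.
(64/67) = +1 → QR.
Total quadratic residues among the 6: 3.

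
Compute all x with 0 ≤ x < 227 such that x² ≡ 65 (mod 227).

92, 135

Since 227 ≡ 3 (mod 4), a square root of 65 is 65^((227+1)/4) = 65^57 mod 227.
Repeated squaring: 65^2≡139, 65^4≡26, 65^8≡222, 65^16≡25, 65^32≡171 (mod 227).
65^57 = 65^(32+16+8+1) ≡ 92 (mod 227).
Check: 92² = 8464 ≡ 65 (mod 227). The two roots are 92 and 135.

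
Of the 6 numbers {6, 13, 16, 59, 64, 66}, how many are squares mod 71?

(6/71) = +1 → QR.
(13/71) = -1 → non-residue.
(16/71) = +1 → QR.
(59/71) = -1 → non-residue.
(64/71) = +1 → QR.
(66/71) = -1 → non-residue.
Total quadratic residues among the 6: 3.

3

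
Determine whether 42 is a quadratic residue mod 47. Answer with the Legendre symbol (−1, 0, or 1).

Pull out 2: since 47 ≡ 7 (mod 8), (2/47) = +1.
Reciprocity: 21 ≡ 1 and 47 ≡ 3 (mod 4), so (21/47) = +(47/21).
Reduce top mod 21: now compute (5/21).
Reciprocity: 5 ≡ 1 and 21 ≡ 1 (mod 4), so (5/21) = +(21/5).
Reduce top mod 5: now compute (1/5).
Reached (1/5) = 1. Collecting the sign flips along the way, the symbol is +1.

1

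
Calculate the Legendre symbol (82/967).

-1

Pull out 2: since 967 ≡ 7 (mod 8), (2/967) = +1.
Reciprocity: 41 ≡ 1 and 967 ≡ 3 (mod 4), so (41/967) = +(967/41).
Reduce top mod 41: now compute (24/41).
Pull out 2^3: since 41 ≡ 1 (mod 8), (2/41) = +1, so (2/41)^3 = +1.
Reciprocity: 3 ≡ 3 and 41 ≡ 1 (mod 4), so (3/41) = +(41/3).
Reduce top mod 3: now compute (2/3).
Pull out 2: since 3 ≡ 3 (mod 8), (2/3) = -1.
Reached (1/3) = 1. Collecting the sign flips along the way, the symbol is -1.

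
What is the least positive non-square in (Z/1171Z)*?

2

(2/1171) = −1, so 2 is the smallest positive non-residue mod 1171.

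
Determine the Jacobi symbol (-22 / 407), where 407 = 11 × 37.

First reduce: -22 ≡ 385 (mod 407).
Reciprocity: 385 ≡ 1 and 407 ≡ 3 (mod 4), so (385/407) = +(407/385).
Reduce top mod 385: now compute (22/385).
Pull out 2: since 385 ≡ 1 (mod 8), (2/385) = +1.
Reciprocity: 11 ≡ 3 and 385 ≡ 1 (mod 4), so (11/385) = +(385/11).
Reduce top mod 11: now compute (0/11).
Top reduces to 0: gcd > 1, so the symbol is 0.

0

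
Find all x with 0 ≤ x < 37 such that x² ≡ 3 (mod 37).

37 ≡ 1 (mod 4), so we find a root by search.
Trying successive values, 15² = 225 ≡ 3 (mod 37). The other root is 37 − 15 = 22.

15, 22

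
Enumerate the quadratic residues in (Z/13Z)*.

1,3,4,9,10,12

Square k = 1,…,6 (k and 13−k give the same square):
1²=1, 2²=4, 3²=9, 4²≡3, 5²≡12, 6²≡10 (mod 13).
So the quadratic residues mod 13 are {1, 3, 4, 9, 10, 12}.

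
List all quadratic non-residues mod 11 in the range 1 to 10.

Square k = 1,…,5 (k and 11−k give the same square):
1²=1, 2²=4, 3²=9, 4²≡5, 5²≡3 (mod 11).
The residues are {1, 3, 4, 5, 9}; the non-residues are the remaining 5 nonzero classes.

2 6 7 8 10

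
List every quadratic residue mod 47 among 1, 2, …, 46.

1, 2, 3, 4, 6, 7, 8, 9, 12, 14, 16, 17, 18, 21, 24, 25, 27, 28, 32, 34, 36, 37, 42

Square k = 1,…,23 (k and 47−k give the same square):
1²=1, 2²=4, 3²=9, 4²=16, 5²=25, 6²=36, 7²≡2, 8²≡17, 9²≡34, 10²≡6, 11²≡27, 12²≡3, 13²≡28, 14²≡8, 15²≡37, 16²≡21, 17²≡7, 18²≡42, 19²≡32, 20²≡24, 21²≡18, 22²≡14, 23²≡12 (mod 47).
So the quadratic residues mod 47 are {1, 2, 3, 4, 6, 7, 8, 9, 12, 14, 16, 17, 18, 21, 24, 25, 27, 28, 32, 34, 36, 37, 42}.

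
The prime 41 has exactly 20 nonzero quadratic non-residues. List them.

Square k = 1,…,20 (k and 41−k give the same square):
1²=1, 2²=4, 3²=9, 4²=16, 5²=25, 6²=36, 7²≡8, 8²≡23, 9²≡40, 10²≡18, 11²≡39, 12²≡21, 13²≡5, 14²≡32, 15²≡20, 16²≡10, 17²≡2, 18²≡37, 19²≡33, 20²≡31 (mod 41).
The residues are {1, 2, 4, 5, 8, 9, 10, 16, 18, 20, 21, 23, 25, 31, 32, 33, 36, 37, 39, 40}; the non-residues are the remaining 20 nonzero classes.

3 6 7 11 12 13 14 15 17 19 22 24 26 27 28 29 30 34 35 38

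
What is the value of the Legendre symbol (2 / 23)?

1

Pull out 2: since 23 ≡ 7 (mod 8), (2/23) = +1.
Reached (1/23) = 1. Collecting the sign flips along the way, the symbol is +1.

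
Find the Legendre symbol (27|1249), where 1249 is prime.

Reciprocity: 27 ≡ 3 and 1249 ≡ 1 (mod 4), so (27/1249) = +(1249/27).
Reduce top mod 27: now compute (7/27).
Reciprocity: 7 ≡ 3 and 27 ≡ 3 (mod 4), so (7/27) = −(27/7).
Reduce top mod 7: now compute (6/7).
Pull out 2: since 7 ≡ 7 (mod 8), (2/7) = +1.
Reciprocity: 3 ≡ 3 and 7 ≡ 3 (mod 4), so (3/7) = −(7/3).
Reduce top mod 3: now compute (1/3).
Reached (1/3) = 1. Collecting the sign flips along the way, the symbol is +1.

1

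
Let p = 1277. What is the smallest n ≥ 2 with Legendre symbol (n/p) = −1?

(2/1277) = −1, so 2 is the smallest positive non-residue mod 1277.

2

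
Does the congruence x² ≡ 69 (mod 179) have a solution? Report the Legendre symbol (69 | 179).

-1

Euler's criterion: (69/179) ≡ 69^89 (mod 179).
69^2 ≡ 107 (mod 179)
69^4 ≡ 172 (mod 179)
69^8 ≡ 49 (mod 179)
69^16 ≡ 74 (mod 179)
69^32 ≡ 106 (mod 179)
69^64 ≡ 138 (mod 179)
69^89 = 69^(64+16+8+1) ≡ 178 (mod 179).
Result is 178 ≡ −1, so (69/179) = −1.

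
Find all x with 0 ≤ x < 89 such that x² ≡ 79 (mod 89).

41, 48

89 ≡ 1 (mod 4), so we find a root by search.
Trying successive values, 41² = 1681 ≡ 79 (mod 89). The other root is 89 − 41 = 48.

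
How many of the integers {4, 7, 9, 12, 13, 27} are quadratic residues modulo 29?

(4/29) = +1 → QR.
(7/29) = +1 → QR.
(9/29) = +1 → QR.
(12/29) = -1 → non-residue.
(13/29) = +1 → QR.
(27/29) = -1 → non-residue.
Total quadratic residues among the 6: 4.

4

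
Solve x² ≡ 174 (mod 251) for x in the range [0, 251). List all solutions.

Since 251 ≡ 3 (mod 4), a square root of 174 is 174^((251+1)/4) = 174^63 mod 251.
Repeated squaring: 174^2≡156, 174^4≡240, 174^8≡121, 174^16≡83, 174^32≡112 (mod 251).
174^63 = 174^(32+16+8+4+2+1) ≡ 225 (mod 251).
Check: 225² = 50625 ≡ 174 (mod 251). The two roots are 26 and 225.

26, 225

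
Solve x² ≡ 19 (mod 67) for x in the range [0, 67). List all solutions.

Since 67 ≡ 3 (mod 4), a square root of 19 is 19^((67+1)/4) = 19^17 mod 67.
Repeated squaring: 19^2≡26, 19^4≡6, 19^8≡36, 19^16≡23 (mod 67).
19^17 = 19^(16+1) ≡ 35 (mod 67).
Check: 35² = 1225 ≡ 19 (mod 67). The two roots are 32 and 35.

32, 35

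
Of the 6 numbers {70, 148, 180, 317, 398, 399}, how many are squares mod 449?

4

(70/449) = +1 → QR.
(148/449) = -1 → non-residue.
(180/449) = +1 → QR.
(317/449) = -1 → non-residue.
(398/449) = +1 → QR.
(399/449) = +1 → QR.
Total quadratic residues among the 6: 4.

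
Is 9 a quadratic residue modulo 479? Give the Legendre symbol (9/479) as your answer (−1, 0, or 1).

Reciprocity: 9 ≡ 1 and 479 ≡ 3 (mod 4), so (9/479) = +(479/9).
Reduce top mod 9: now compute (2/9).
Pull out 2: since 9 ≡ 1 (mod 8), (2/9) = +1.
Reached (1/9) = 1. Collecting the sign flips along the way, the symbol is +1.

1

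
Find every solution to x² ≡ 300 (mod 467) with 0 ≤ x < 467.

208, 259

Since 467 ≡ 3 (mod 4), a square root of 300 is 300^((467+1)/4) = 300^117 mod 467.
Repeated squaring: 300^2≡336, 300^4≡349, 300^8≡381, 300^16≡391, 300^32≡172, 300^64≡163 (mod 467).
300^117 = 300^(64+32+16+4+1) ≡ 208 (mod 467).
Check: 208² = 43264 ≡ 300 (mod 467). The two roots are 208 and 259.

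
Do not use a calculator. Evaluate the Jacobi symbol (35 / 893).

Reciprocity: 35 ≡ 3 and 893 ≡ 1 (mod 4), so (35/893) = +(893/35).
Reduce top mod 35: now compute (18/35).
Pull out 2: since 35 ≡ 3 (mod 8), (2/35) = -1.
Reciprocity: 9 ≡ 1 and 35 ≡ 3 (mod 4), so (9/35) = +(35/9).
Reduce top mod 9: now compute (8/9).
Pull out 2^3: since 9 ≡ 1 (mod 8), (2/9) = +1, so (2/9)^3 = +1.
Reached (1/9) = 1. Collecting the sign flips along the way, the symbol is -1.

-1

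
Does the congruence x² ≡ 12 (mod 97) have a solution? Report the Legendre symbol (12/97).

1

Pull out 2^2: since 97 ≡ 1 (mod 8), (2/97) = +1, so (2/97)^2 = +1.
Reciprocity: 3 ≡ 3 and 97 ≡ 1 (mod 4), so (3/97) = +(97/3).
Reduce top mod 3: now compute (1/3).
Reached (1/3) = 1. Collecting the sign flips along the way, the symbol is +1.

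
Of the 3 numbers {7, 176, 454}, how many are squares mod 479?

(7/479) = +1 → QR.
(176/479) = +1 → QR.
(454/479) = -1 → non-residue.
Total quadratic residues among the 3: 2.

2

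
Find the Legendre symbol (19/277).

Reciprocity: 19 ≡ 3 and 277 ≡ 1 (mod 4), so (19/277) = +(277/19).
Reduce top mod 19: now compute (11/19).
Reciprocity: 11 ≡ 3 and 19 ≡ 3 (mod 4), so (11/19) = −(19/11).
Reduce top mod 11: now compute (8/11).
Pull out 2^3: since 11 ≡ 3 (mod 8), (2/11) = -1, so (2/11)^3 = -1.
Reached (1/11) = 1. Collecting the sign flips along the way, the symbol is +1.

1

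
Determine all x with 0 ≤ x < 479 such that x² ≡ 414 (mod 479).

53, 426

Since 479 ≡ 3 (mod 4), a square root of 414 is 414^((479+1)/4) = 414^120 mod 479.
Repeated squaring: 414^2≡393, 414^4≡211, 414^8≡453, 414^16≡197, 414^32≡10, 414^64≡100 (mod 479).
414^120 = 414^(64+32+16+8) ≡ 426 (mod 479).
Check: 426² = 181476 ≡ 414 (mod 479). The two roots are 53 and 426.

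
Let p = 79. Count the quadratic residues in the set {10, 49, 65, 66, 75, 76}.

(10/79) = +1 → QR.
(49/79) = +1 → QR.
(65/79) = +1 → QR.
(66/79) = -1 → non-residue.
(75/79) = -1 → non-residue.
(76/79) = +1 → QR.
Total quadratic residues among the 6: 4.

4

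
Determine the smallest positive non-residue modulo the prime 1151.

(2/1151) = +1, so 2 is a residue.
(3/1151) = +1, so 3 is a residue.
(4/1151) = +1, so 4 is a residue.
(5/1151) = +1, so 5 is a residue.
(6/1151) = +1, so 6 is a residue.
(7/1151) = +1, so 7 is a residue.
(8/1151) = +1, so 8 is a residue.
(9/1151) = +1, so 9 is a residue.
(10/1151) = +1, so 10 is a residue.
(11/1151) = +1, so 11 is a residue.
(12/1151) = +1, so 12 is a residue.
(13/1151) = −1, so 13 is the smallest positive non-residue mod 1151.

13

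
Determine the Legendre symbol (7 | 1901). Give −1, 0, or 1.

Reciprocity: 7 ≡ 3 and 1901 ≡ 1 (mod 4), so (7/1901) = +(1901/7).
Reduce top mod 7: now compute (4/7).
Pull out 2^2: since 7 ≡ 7 (mod 8), (2/7) = +1, so (2/7)^2 = +1.
Reached (1/7) = 1. Collecting the sign flips along the way, the symbol is +1.

1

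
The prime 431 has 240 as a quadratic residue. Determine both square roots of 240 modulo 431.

Since 431 ≡ 3 (mod 4), a square root of 240 is 240^((431+1)/4) = 240^108 mod 431.
Repeated squaring: 240^2≡277, 240^4≡11, 240^8≡121, 240^16≡418, 240^32≡169, 240^64≡115 (mod 431).
240^108 = 240^(64+32+8+4) ≡ 227 (mod 431).
Check: 227² = 51529 ≡ 240 (mod 431). The two roots are 204 and 227.

204, 227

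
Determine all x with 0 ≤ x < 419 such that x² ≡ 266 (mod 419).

Since 419 ≡ 3 (mod 4), a square root of 266 is 266^((419+1)/4) = 266^105 mod 419.
Repeated squaring: 266^2≡364, 266^4≡92, 266^8≡84, 266^16≡352, 266^32≡299, 266^64≡154 (mod 419).
266^105 = 266^(64+32+8+1) ≡ 257 (mod 419).
Check: 257² = 66049 ≡ 266 (mod 419). The two roots are 162 and 257.

162, 257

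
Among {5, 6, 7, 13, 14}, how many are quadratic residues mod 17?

(5/17) = -1 → non-residue.
(6/17) = -1 → non-residue.
(7/17) = -1 → non-residue.
(13/17) = +1 → QR.
(14/17) = -1 → non-residue.
Total quadratic residues among the 5: 1.

1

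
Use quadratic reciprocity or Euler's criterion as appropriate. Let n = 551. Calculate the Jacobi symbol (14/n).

1

Pull out 2: since 551 ≡ 7 (mod 8), (2/551) = +1.
Reciprocity: 7 ≡ 3 and 551 ≡ 3 (mod 4), so (7/551) = −(551/7).
Reduce top mod 7: now compute (5/7).
Reciprocity: 5 ≡ 1 and 7 ≡ 3 (mod 4), so (5/7) = +(7/5).
Reduce top mod 5: now compute (2/5).
Pull out 2: since 5 ≡ 5 (mod 8), (2/5) = -1.
Reached (1/5) = 1. Collecting the sign flips along the way, the symbol is +1.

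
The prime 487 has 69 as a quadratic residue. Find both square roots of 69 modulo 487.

Since 487 ≡ 3 (mod 4), a square root of 69 is 69^((487+1)/4) = 69^122 mod 487.
Repeated squaring: 69^2≡378, 69^4≡193, 69^8≡237, 69^16≡164, 69^32≡111, 69^64≡146 (mod 487).
69^122 = 69^(64+32+16+8+2) ≡ 407 (mod 487).
Check: 407² = 165649 ≡ 69 (mod 487). The two roots are 80 and 407.

80, 407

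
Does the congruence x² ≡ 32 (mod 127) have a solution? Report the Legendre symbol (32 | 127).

1

Pull out 2^5: since 127 ≡ 7 (mod 8), (2/127) = +1, so (2/127)^5 = +1.
Reached (1/127) = 1. Collecting the sign flips along the way, the symbol is +1.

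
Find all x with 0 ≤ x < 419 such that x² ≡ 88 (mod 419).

Since 419 ≡ 3 (mod 4), a square root of 88 is 88^((419+1)/4) = 88^105 mod 419.
Repeated squaring: 88^2≡202, 88^4≡161, 88^8≡362, 88^16≡316, 88^32≡134, 88^64≡358 (mod 419).
88^105 = 88^(64+32+8+1) ≡ 377 (mod 419).
Check: 377² = 142129 ≡ 88 (mod 419). The two roots are 42 and 377.

42, 377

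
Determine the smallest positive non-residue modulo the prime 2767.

3

(2/2767) = +1, so 2 is a residue.
(3/2767) = −1, so 3 is the smallest positive non-residue mod 2767.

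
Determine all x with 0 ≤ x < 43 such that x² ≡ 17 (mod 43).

19, 24

Since 43 ≡ 3 (mod 4), a square root of 17 is 17^((43+1)/4) = 17^11 mod 43.
Repeated squaring: 17^2≡31, 17^4≡15, 17^8≡10 (mod 43).
17^11 = 17^(8+2+1) ≡ 24 (mod 43).
Check: 24² = 576 ≡ 17 (mod 43). The two roots are 19 and 24.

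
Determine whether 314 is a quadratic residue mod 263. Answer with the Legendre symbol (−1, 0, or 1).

1

Euler's criterion: (314/263) ≡ 51^131 (mod 263).
51^2 ≡ 234 (mod 263)
51^4 ≡ 52 (mod 263)
51^8 ≡ 74 (mod 263)
51^16 ≡ 216 (mod 263)
51^32 ≡ 105 (mod 263)
51^64 ≡ 242 (mod 263)
51^128 ≡ 178 (mod 263)
51^131 = 51^(128+2+1) ≡ 1 (mod 263).
Result is 1, so (314/263) = 1.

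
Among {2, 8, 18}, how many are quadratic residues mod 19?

(2/19) = -1 → non-residue.
(8/19) = -1 → non-residue.
(18/19) = -1 → non-residue.
Total quadratic residues among the 3: 0.

0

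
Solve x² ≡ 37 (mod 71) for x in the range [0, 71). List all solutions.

Since 71 ≡ 3 (mod 4), a square root of 37 is 37^((71+1)/4) = 37^18 mod 71.
Repeated squaring: 37^2≡20, 37^4≡45, 37^8≡37, 37^16≡20 (mod 71).
37^18 = 37^(16+2) ≡ 45 (mod 71).
Check: 45² = 2025 ≡ 37 (mod 71). The two roots are 26 and 45.

26, 45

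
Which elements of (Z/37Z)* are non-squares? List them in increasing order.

2,5,6,8,13,14,15,17,18,19,20,22,23,24,29,31,32,35

Square k = 1,…,18 (k and 37−k give the same square):
1²=1, 2²=4, 3²=9, 4²=16, 5²=25, 6²=36, 7²≡12, 8²≡27, 9²≡7, 10²≡26, 11²≡10, 12²≡33, 13²≡21, 14²≡11, 15²≡3, 16²≡34, 17²≡30, 18²≡28 (mod 37).
The residues are {1, 3, 4, 7, 9, 10, 11, 12, 16, 21, 25, 26, 27, 28, 30, 33, 34, 36}; the non-residues are the remaining 18 nonzero classes.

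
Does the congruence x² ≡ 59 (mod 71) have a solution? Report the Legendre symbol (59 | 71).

-1

Reciprocity: 59 ≡ 3 and 71 ≡ 3 (mod 4), so (59/71) = −(71/59).
Reduce top mod 59: now compute (12/59).
Pull out 2^2: since 59 ≡ 3 (mod 8), (2/59) = -1, so (2/59)^2 = +1.
Reciprocity: 3 ≡ 3 and 59 ≡ 3 (mod 4), so (3/59) = −(59/3).
Reduce top mod 3: now compute (2/3).
Pull out 2: since 3 ≡ 3 (mod 8), (2/3) = -1.
Reached (1/3) = 1. Collecting the sign flips along the way, the symbol is -1.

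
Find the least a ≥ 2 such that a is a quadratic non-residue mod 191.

(2/191) = +1, so 2 is a residue.
(3/191) = +1, so 3 is a residue.
(4/191) = +1, so 4 is a residue.
(5/191) = +1, so 5 is a residue.
(6/191) = +1, so 6 is a residue.
(7/191) = −1, so 7 is the smallest positive non-residue mod 191.

7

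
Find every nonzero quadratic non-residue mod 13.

2,5,6,7,8,11

Square k = 1,…,6 (k and 13−k give the same square):
1²=1, 2²=4, 3²=9, 4²≡3, 5²≡12, 6²≡10 (mod 13).
The residues are {1, 3, 4, 9, 10, 12}; the non-residues are the remaining 6 nonzero classes.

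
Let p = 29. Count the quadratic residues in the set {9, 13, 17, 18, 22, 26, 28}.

4

(9/29) = +1 → QR.
(13/29) = +1 → QR.
(17/29) = -1 → non-residue.
(18/29) = -1 → non-residue.
(22/29) = +1 → QR.
(26/29) = -1 → non-residue.
(28/29) = +1 → QR.
Total quadratic residues among the 7: 4.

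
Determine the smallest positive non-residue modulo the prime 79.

3

(2/79) = +1, so 2 is a residue.
(3/79) = −1, so 3 is the smallest positive non-residue mod 79.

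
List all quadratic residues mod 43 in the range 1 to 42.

1 4 6 9 10 11 13 14 15 16 17 21 23 24 25 31 35 36 38 40 41

Square k = 1,…,21 (k and 43−k give the same square):
1²=1, 2²=4, 3²=9, 4²=16, 5²=25, 6²=36, 7²≡6, 8²≡21, 9²≡38, 10²≡14, 11²≡35, 12²≡15, 13²≡40, 14²≡24, 15²≡10, 16²≡41, 17²≡31, 18²≡23, 19²≡17, 20²≡13, 21²≡11 (mod 43).
So the quadratic residues mod 43 are {1, 4, 6, 9, 10, 11, 13, 14, 15, 16, 17, 21, 23, 24, 25, 31, 35, 36, 38, 40, 41}.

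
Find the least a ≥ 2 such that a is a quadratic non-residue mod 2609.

3

(2/2609) = +1, so 2 is a residue.
(3/2609) = −1, so 3 is the smallest positive non-residue mod 2609.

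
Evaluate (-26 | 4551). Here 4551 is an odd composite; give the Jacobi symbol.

First reduce: -26 ≡ 4525 (mod 4551).
Reciprocity: 4525 ≡ 1 and 4551 ≡ 3 (mod 4), so (4525/4551) = +(4551/4525).
Reduce top mod 4525: now compute (26/4525).
Pull out 2: since 4525 ≡ 5 (mod 8), (2/4525) = -1.
Reciprocity: 13 ≡ 1 and 4525 ≡ 1 (mod 4), so (13/4525) = +(4525/13).
Reduce top mod 13: now compute (1/13).
Reached (1/13) = 1. Collecting the sign flips along the way, the symbol is -1.

-1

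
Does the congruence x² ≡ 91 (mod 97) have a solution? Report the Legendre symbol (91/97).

1

Reciprocity: 91 ≡ 3 and 97 ≡ 1 (mod 4), so (91/97) = +(97/91).
Reduce top mod 91: now compute (6/91).
Pull out 2: since 91 ≡ 3 (mod 8), (2/91) = -1.
Reciprocity: 3 ≡ 3 and 91 ≡ 3 (mod 4), so (3/91) = −(91/3).
Reduce top mod 3: now compute (1/3).
Reached (1/3) = 1. Collecting the sign flips along the way, the symbol is +1.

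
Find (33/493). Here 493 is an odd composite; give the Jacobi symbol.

1

Reciprocity: 33 ≡ 1 and 493 ≡ 1 (mod 4), so (33/493) = +(493/33).
Reduce top mod 33: now compute (31/33).
Reciprocity: 31 ≡ 3 and 33 ≡ 1 (mod 4), so (31/33) = +(33/31).
Reduce top mod 31: now compute (2/31).
Pull out 2: since 31 ≡ 7 (mod 8), (2/31) = +1.
Reached (1/31) = 1. Collecting the sign flips along the way, the symbol is +1.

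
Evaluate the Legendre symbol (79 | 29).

-1

First reduce: 79 ≡ 21 (mod 29).
Reciprocity: 21 ≡ 1 and 29 ≡ 1 (mod 4), so (21/29) = +(29/21).
Reduce top mod 21: now compute (8/21).
Pull out 2^3: since 21 ≡ 5 (mod 8), (2/21) = -1, so (2/21)^3 = -1.
Reached (1/21) = 1. Collecting the sign flips along the way, the symbol is -1.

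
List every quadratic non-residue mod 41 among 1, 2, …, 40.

Square k = 1,…,20 (k and 41−k give the same square):
1²=1, 2²=4, 3²=9, 4²=16, 5²=25, 6²=36, 7²≡8, 8²≡23, 9²≡40, 10²≡18, 11²≡39, 12²≡21, 13²≡5, 14²≡32, 15²≡20, 16²≡10, 17²≡2, 18²≡37, 19²≡33, 20²≡31 (mod 41).
The residues are {1, 2, 4, 5, 8, 9, 10, 16, 18, 20, 21, 23, 25, 31, 32, 33, 36, 37, 39, 40}; the non-residues are the remaining 20 nonzero classes.

3,6,7,11,12,13,14,15,17,19,22,24,26,27,28,29,30,34,35,38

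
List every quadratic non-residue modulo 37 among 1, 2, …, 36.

Square k = 1,…,18 (k and 37−k give the same square):
1²=1, 2²=4, 3²=9, 4²=16, 5²=25, 6²=36, 7²≡12, 8²≡27, 9²≡7, 10²≡26, 11²≡10, 12²≡33, 13²≡21, 14²≡11, 15²≡3, 16²≡34, 17²≡30, 18²≡28 (mod 37).
The residues are {1, 3, 4, 7, 9, 10, 11, 12, 16, 21, 25, 26, 27, 28, 30, 33, 34, 36}; the non-residues are the remaining 18 nonzero classes.

2, 5, 6, 8, 13, 14, 15, 17, 18, 19, 20, 22, 23, 24, 29, 31, 32, 35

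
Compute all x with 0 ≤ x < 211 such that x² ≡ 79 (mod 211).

Since 211 ≡ 3 (mod 4), a square root of 79 is 79^((211+1)/4) = 79^53 mod 211.
Repeated squaring: 79^2≡122, 79^4≡114, 79^8≡125, 79^16≡11, 79^32≡121 (mod 211).
79^53 = 79^(32+16+4+1) ≡ 76 (mod 211).
Check: 76² = 5776 ≡ 79 (mod 211). The two roots are 76 and 135.

76, 135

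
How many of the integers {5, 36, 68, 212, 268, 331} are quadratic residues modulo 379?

(5/379) = +1 → QR.
(36/379) = +1 → QR.
(68/379) = -1 → non-residue.
(212/379) = -1 → non-residue.
(268/379) = +1 → QR.
(331/379) = +1 → QR.
Total quadratic residues among the 6: 4.

4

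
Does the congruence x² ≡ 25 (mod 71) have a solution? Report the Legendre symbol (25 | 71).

Reciprocity: 25 ≡ 1 and 71 ≡ 3 (mod 4), so (25/71) = +(71/25).
Reduce top mod 25: now compute (21/25).
Reciprocity: 21 ≡ 1 and 25 ≡ 1 (mod 4), so (21/25) = +(25/21).
Reduce top mod 21: now compute (4/21).
Pull out 2^2: since 21 ≡ 5 (mod 8), (2/21) = -1, so (2/21)^2 = +1.
Reached (1/21) = 1. Collecting the sign flips along the way, the symbol is +1.

1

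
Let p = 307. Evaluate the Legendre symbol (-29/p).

First reduce: -29 ≡ 278 (mod 307).
Pull out 2: since 307 ≡ 3 (mod 8), (2/307) = -1.
Reciprocity: 139 ≡ 3 and 307 ≡ 3 (mod 4), so (139/307) = −(307/139).
Reduce top mod 139: now compute (29/139).
Reciprocity: 29 ≡ 1 and 139 ≡ 3 (mod 4), so (29/139) = +(139/29).
Reduce top mod 29: now compute (23/29).
Reciprocity: 23 ≡ 3 and 29 ≡ 1 (mod 4), so (23/29) = +(29/23).
Reduce top mod 23: now compute (6/23).
Pull out 2: since 23 ≡ 7 (mod 8), (2/23) = +1.
Reciprocity: 3 ≡ 3 and 23 ≡ 3 (mod 4), so (3/23) = −(23/3).
Reduce top mod 3: now compute (2/3).
Pull out 2: since 3 ≡ 3 (mod 8), (2/3) = -1.
Reached (1/3) = 1. Collecting the sign flips along the way, the symbol is +1.

1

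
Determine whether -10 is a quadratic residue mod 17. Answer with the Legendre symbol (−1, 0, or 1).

-1

First reduce: -10 ≡ 7 (mod 17).
Reciprocity: 7 ≡ 3 and 17 ≡ 1 (mod 4), so (7/17) = +(17/7).
Reduce top mod 7: now compute (3/7).
Reciprocity: 3 ≡ 3 and 7 ≡ 3 (mod 4), so (3/7) = −(7/3).
Reduce top mod 3: now compute (1/3).
Reached (1/3) = 1. Collecting the sign flips along the way, the symbol is -1.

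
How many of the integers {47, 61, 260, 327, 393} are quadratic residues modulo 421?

2

(47/421) = -1 → non-residue.
(61/421) = -1 → non-residue.
(260/421) = -1 → non-residue.
(327/421) = +1 → QR.
(393/421) = +1 → QR.
Total quadratic residues among the 5: 2.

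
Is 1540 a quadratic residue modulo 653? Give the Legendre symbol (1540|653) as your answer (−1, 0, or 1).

-1

First reduce: 1540 ≡ 234 (mod 653).
Pull out 2: since 653 ≡ 5 (mod 8), (2/653) = -1.
Reciprocity: 117 ≡ 1 and 653 ≡ 1 (mod 4), so (117/653) = +(653/117).
Reduce top mod 117: now compute (68/117).
Pull out 2^2: since 117 ≡ 5 (mod 8), (2/117) = -1, so (2/117)^2 = +1.
Reciprocity: 17 ≡ 1 and 117 ≡ 1 (mod 4), so (17/117) = +(117/17).
Reduce top mod 17: now compute (15/17).
Reciprocity: 15 ≡ 3 and 17 ≡ 1 (mod 4), so (15/17) = +(17/15).
Reduce top mod 15: now compute (2/15).
Pull out 2: since 15 ≡ 7 (mod 8), (2/15) = +1.
Reached (1/15) = 1. Collecting the sign flips along the way, the symbol is -1.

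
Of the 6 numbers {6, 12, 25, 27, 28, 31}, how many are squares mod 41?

(6/41) = -1 → non-residue.
(12/41) = -1 → non-residue.
(25/41) = +1 → QR.
(27/41) = -1 → non-residue.
(28/41) = -1 → non-residue.
(31/41) = +1 → QR.
Total quadratic residues among the 6: 2.

2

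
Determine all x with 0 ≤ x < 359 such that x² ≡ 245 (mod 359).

41, 318

Since 359 ≡ 3 (mod 4), a square root of 245 is 245^((359+1)/4) = 245^90 mod 359.
Repeated squaring: 245^2≡72, 245^4≡158, 245^8≡193, 245^16≡272, 245^32≡30, 245^64≡182 (mod 359).
245^90 = 245^(64+16+8+2) ≡ 41 (mod 359).
Check: 41² = 1681 ≡ 245 (mod 359). The two roots are 41 and 318.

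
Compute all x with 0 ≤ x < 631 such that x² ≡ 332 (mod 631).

Since 631 ≡ 3 (mod 4), a square root of 332 is 332^((631+1)/4) = 332^158 mod 631.
Repeated squaring: 332^2≡430, 332^4≡17, 332^8≡289, 332^16≡229, 332^32≡68, 332^64≡207, 332^128≡572 (mod 631).
332^158 = 332^(128+16+8+4+2) ≡ 111 (mod 631).
Check: 111² = 12321 ≡ 332 (mod 631). The two roots are 111 and 520.

111, 520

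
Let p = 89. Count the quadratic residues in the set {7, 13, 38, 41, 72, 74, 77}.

1

(7/89) = -1 → non-residue.
(13/89) = -1 → non-residue.
(38/89) = -1 → non-residue.
(41/89) = -1 → non-residue.
(72/89) = +1 → QR.
(74/89) = -1 → non-residue.
(77/89) = -1 → non-residue.
Total quadratic residues among the 7: 1.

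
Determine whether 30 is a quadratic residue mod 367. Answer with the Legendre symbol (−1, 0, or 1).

1

Pull out 2: since 367 ≡ 7 (mod 8), (2/367) = +1.
Reciprocity: 15 ≡ 3 and 367 ≡ 3 (mod 4), so (15/367) = −(367/15).
Reduce top mod 15: now compute (7/15).
Reciprocity: 7 ≡ 3 and 15 ≡ 3 (mod 4), so (7/15) = −(15/7).
Reduce top mod 7: now compute (1/7).
Reached (1/7) = 1. Collecting the sign flips along the way, the symbol is +1.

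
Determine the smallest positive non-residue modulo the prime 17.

3

(2/17) = +1, so 2 is a residue.
(3/17) = −1, so 3 is the smallest positive non-residue mod 17.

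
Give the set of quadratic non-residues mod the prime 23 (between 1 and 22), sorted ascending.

Square k = 1,…,11 (k and 23−k give the same square):
1²=1, 2²=4, 3²=9, 4²=16, 5²≡2, 6²≡13, 7²≡3, 8²≡18, 9²≡12, 10²≡8, 11²≡6 (mod 23).
The residues are {1, 2, 3, 4, 6, 8, 9, 12, 13, 16, 18}; the non-residues are the remaining 11 nonzero classes.

5, 7, 10, 11, 14, 15, 17, 19, 20, 21, 22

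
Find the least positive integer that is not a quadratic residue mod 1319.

13

(2/1319) = +1, so 2 is a residue.
(3/1319) = +1, so 3 is a residue.
(4/1319) = +1, so 4 is a residue.
(5/1319) = +1, so 5 is a residue.
(6/1319) = +1, so 6 is a residue.
(7/1319) = +1, so 7 is a residue.
(8/1319) = +1, so 8 is a residue.
(9/1319) = +1, so 9 is a residue.
(10/1319) = +1, so 10 is a residue.
(11/1319) = +1, so 11 is a residue.
(12/1319) = +1, so 12 is a residue.
(13/1319) = −1, so 13 is the smallest positive non-residue mod 1319.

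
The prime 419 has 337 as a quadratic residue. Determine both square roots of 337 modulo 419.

Since 419 ≡ 3 (mod 4), a square root of 337 is 337^((419+1)/4) = 337^105 mod 419.
Repeated squaring: 337^2≡20, 337^4≡400, 337^8≡361, 337^16≡12, 337^32≡144, 337^64≡205 (mod 419).
337^105 = 337^(64+32+8+1) ≡ 276 (mod 419).
Check: 276² = 76176 ≡ 337 (mod 419). The two roots are 143 and 276.

143, 276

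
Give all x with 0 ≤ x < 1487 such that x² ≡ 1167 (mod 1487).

Since 1487 ≡ 3 (mod 4), a square root of 1167 is 1167^((1487+1)/4) = 1167^372 mod 1487.
Repeated squaring: 1167^2≡1284, 1167^4≡1060, 1167^8≡915, 1167^16≡44, 1167^32≡449, 1167^64≡856, 1167^128≡1132, 1167^256≡1117 (mod 1487).
1167^372 = 1167^(256+64+32+16+4) ≡ 816 (mod 1487).
Check: 816² = 665856 ≡ 1167 (mod 1487). The two roots are 671 and 816.

671, 816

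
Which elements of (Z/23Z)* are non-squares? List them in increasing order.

5,7,10,11,14,15,17,19,20,21,22

Square k = 1,…,11 (k and 23−k give the same square):
1²=1, 2²=4, 3²=9, 4²=16, 5²≡2, 6²≡13, 7²≡3, 8²≡18, 9²≡12, 10²≡8, 11²≡6 (mod 23).
The residues are {1, 2, 3, 4, 6, 8, 9, 12, 13, 16, 18}; the non-residues are the remaining 11 nonzero classes.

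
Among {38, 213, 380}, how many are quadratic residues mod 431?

2

(38/431) = +1 → QR.
(213/431) = -1 → non-residue.
(380/431) = +1 → QR.
Total quadratic residues among the 3: 2.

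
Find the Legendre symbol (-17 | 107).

First reduce: -17 ≡ 90 (mod 107).
Pull out 2: since 107 ≡ 3 (mod 8), (2/107) = -1.
Reciprocity: 45 ≡ 1 and 107 ≡ 3 (mod 4), so (45/107) = +(107/45).
Reduce top mod 45: now compute (17/45).
Reciprocity: 17 ≡ 1 and 45 ≡ 1 (mod 4), so (17/45) = +(45/17).
Reduce top mod 17: now compute (11/17).
Reciprocity: 11 ≡ 3 and 17 ≡ 1 (mod 4), so (11/17) = +(17/11).
Reduce top mod 11: now compute (6/11).
Pull out 2: since 11 ≡ 3 (mod 8), (2/11) = -1.
Reciprocity: 3 ≡ 3 and 11 ≡ 3 (mod 4), so (3/11) = −(11/3).
Reduce top mod 3: now compute (2/3).
Pull out 2: since 3 ≡ 3 (mod 8), (2/3) = -1.
Reached (1/3) = 1. Collecting the sign flips along the way, the symbol is +1.

1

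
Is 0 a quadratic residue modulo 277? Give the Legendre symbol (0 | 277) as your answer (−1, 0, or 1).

0

Top reduces to 0: gcd > 1, so the symbol is 0.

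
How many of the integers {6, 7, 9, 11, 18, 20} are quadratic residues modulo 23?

(6/23) = +1 → QR.
(7/23) = -1 → non-residue.
(9/23) = +1 → QR.
(11/23) = -1 → non-residue.
(18/23) = +1 → QR.
(20/23) = -1 → non-residue.
Total quadratic residues among the 6: 3.

3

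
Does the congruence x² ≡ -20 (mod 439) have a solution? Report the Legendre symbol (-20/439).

-1

First reduce: -20 ≡ 419 (mod 439).
Reciprocity: 419 ≡ 3 and 439 ≡ 3 (mod 4), so (419/439) = −(439/419).
Reduce top mod 419: now compute (20/419).
Pull out 2^2: since 419 ≡ 3 (mod 8), (2/419) = -1, so (2/419)^2 = +1.
Reciprocity: 5 ≡ 1 and 419 ≡ 3 (mod 4), so (5/419) = +(419/5).
Reduce top mod 5: now compute (4/5).
Pull out 2^2: since 5 ≡ 5 (mod 8), (2/5) = -1, so (2/5)^2 = +1.
Reached (1/5) = 1. Collecting the sign flips along the way, the symbol is -1.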